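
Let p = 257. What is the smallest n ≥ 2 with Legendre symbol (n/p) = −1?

3

(2/257) = +1, so 2 is a residue.
(3/257) = −1, so 3 is the smallest positive non-residue mod 257.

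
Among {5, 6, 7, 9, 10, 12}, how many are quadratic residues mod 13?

3

(5/13) = -1 → non-residue.
(6/13) = -1 → non-residue.
(7/13) = -1 → non-residue.
(9/13) = +1 → QR.
(10/13) = +1 → QR.
(12/13) = +1 → QR.
Total quadratic residues among the 6: 3.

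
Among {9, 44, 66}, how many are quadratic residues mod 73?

1

(9/73) = +1 → QR.
(44/73) = -1 → non-residue.
(66/73) = -1 → non-residue.
Total quadratic residues among the 3: 1.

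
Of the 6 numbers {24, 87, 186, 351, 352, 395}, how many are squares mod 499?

(24/499) = +1 → QR.
(87/499) = -1 → non-residue.
(186/499) = +1 → QR.
(351/499) = +1 → QR.
(352/499) = +1 → QR.
(395/499) = -1 → non-residue.
Total quadratic residues among the 6: 4.

4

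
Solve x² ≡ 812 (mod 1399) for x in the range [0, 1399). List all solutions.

678, 721

Since 1399 ≡ 3 (mod 4), a square root of 812 is 812^((1399+1)/4) = 812^350 mod 1399.
Repeated squaring: 812^2≡415, 812^4≡148, 812^8≡919, 812^16≡964, 812^32≡360, 812^64≡892, 812^128≡1032, 812^256≡385 (mod 1399).
812^350 = 812^(256+64+16+8+4+2) ≡ 678 (mod 1399).
Check: 678² = 459684 ≡ 812 (mod 1399). The two roots are 678 and 721.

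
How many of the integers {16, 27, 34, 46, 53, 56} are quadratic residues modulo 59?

4

(16/59) = +1 → QR.
(27/59) = +1 → QR.
(34/59) = -1 → non-residue.
(46/59) = +1 → QR.
(53/59) = +1 → QR.
(56/59) = -1 → non-residue.
Total quadratic residues among the 6: 4.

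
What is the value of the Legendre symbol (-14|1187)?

-1

Euler's criterion: (-14/1187) ≡ 1173^593 (mod 1187).
1173^2 ≡ 196 (mod 1187)
1173^4 ≡ 432 (mod 1187)
1173^8 ≡ 265 (mod 1187)
1173^16 ≡ 192 (mod 1187)
1173^32 ≡ 67 (mod 1187)
1173^64 ≡ 928 (mod 1187)
1173^128 ≡ 609 (mod 1187)
1173^256 ≡ 537 (mod 1187)
1173^512 ≡ 1115 (mod 1187)
1173^593 = 1173^(512+64+16+1) ≡ 1186 (mod 1187).
Result is 1186 ≡ −1, so (-14/1187) = −1.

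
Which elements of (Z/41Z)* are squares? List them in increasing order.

Square k = 1,…,20 (k and 41−k give the same square):
1²=1, 2²=4, 3²=9, 4²=16, 5²=25, 6²=36, 7²≡8, 8²≡23, 9²≡40, 10²≡18, 11²≡39, 12²≡21, 13²≡5, 14²≡32, 15²≡20, 16²≡10, 17²≡2, 18²≡37, 19²≡33, 20²≡31 (mod 41).
So the quadratic residues mod 41 are {1, 2, 4, 5, 8, 9, 10, 16, 18, 20, 21, 23, 25, 31, 32, 33, 36, 37, 39, 40}.

1,2,4,5,8,9,10,16,18,20,21,23,25,31,32,33,36,37,39,40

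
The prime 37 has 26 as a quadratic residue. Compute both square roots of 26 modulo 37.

10, 27

37 ≡ 1 (mod 4), so we find a root by search.
Trying successive values, 10² = 100 ≡ 26 (mod 37). The other root is 37 − 10 = 27.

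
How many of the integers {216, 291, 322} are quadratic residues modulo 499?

(216/499) = +1 → QR.
(291/499) = +1 → QR.
(322/499) = -1 → non-residue.
Total quadratic residues among the 3: 2.

2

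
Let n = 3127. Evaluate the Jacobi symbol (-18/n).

-1

First reduce: -18 ≡ 3109 (mod 3127).
Reciprocity: 3109 ≡ 1 and 3127 ≡ 3 (mod 4), so (3109/3127) = +(3127/3109).
Reduce top mod 3109: now compute (18/3109).
Pull out 2: since 3109 ≡ 5 (mod 8), (2/3109) = -1.
Reciprocity: 9 ≡ 1 and 3109 ≡ 1 (mod 4), so (9/3109) = +(3109/9).
Reduce top mod 9: now compute (4/9).
Pull out 2^2: since 9 ≡ 1 (mod 8), (2/9) = +1, so (2/9)^2 = +1.
Reached (1/9) = 1. Collecting the sign flips along the way, the symbol is -1.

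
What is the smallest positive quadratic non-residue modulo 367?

(2/367) = +1, so 2 is a residue.
(3/367) = −1, so 3 is the smallest positive non-residue mod 367.

3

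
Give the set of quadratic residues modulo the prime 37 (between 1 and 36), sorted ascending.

Square k = 1,…,18 (k and 37−k give the same square):
1²=1, 2²=4, 3²=9, 4²=16, 5²=25, 6²=36, 7²≡12, 8²≡27, 9²≡7, 10²≡26, 11²≡10, 12²≡33, 13²≡21, 14²≡11, 15²≡3, 16²≡34, 17²≡30, 18²≡28 (mod 37).
So the quadratic residues mod 37 are {1, 3, 4, 7, 9, 10, 11, 12, 16, 21, 25, 26, 27, 28, 30, 33, 34, 36}.

1,3,4,7,9,10,11,12,16,21,25,26,27,28,30,33,34,36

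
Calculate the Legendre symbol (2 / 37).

-1

Euler's criterion: (2/37) ≡ 2^18 (mod 37).
2^2 ≡ 4 (mod 37)
2^4 ≡ 16 (mod 37)
2^8 ≡ 34 (mod 37)
2^16 ≡ 9 (mod 37)
2^18 = 2^(16+2) ≡ 36 (mod 37).
Result is 36 ≡ −1, so (2/37) = −1.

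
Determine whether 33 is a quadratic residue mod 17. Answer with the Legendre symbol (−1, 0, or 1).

First reduce: 33 ≡ 16 (mod 17).
Pull out 2^4: since 17 ≡ 1 (mod 8), (2/17) = +1, so (2/17)^4 = +1.
Reached (1/17) = 1. Collecting the sign flips along the way, the symbol is +1.

1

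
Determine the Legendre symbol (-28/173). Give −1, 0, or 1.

Euler's criterion: (-28/173) ≡ 145^86 (mod 173).
145^2 ≡ 92 (mod 173)
145^4 ≡ 160 (mod 173)
145^8 ≡ 169 (mod 173)
145^16 ≡ 16 (mod 173)
145^32 ≡ 83 (mod 173)
145^64 ≡ 142 (mod 173)
145^86 = 145^(64+16+4+2) ≡ 172 (mod 173).
Result is 172 ≡ −1, so (-28/173) = −1.

-1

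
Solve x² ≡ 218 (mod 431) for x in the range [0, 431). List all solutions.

205, 226

Since 431 ≡ 3 (mod 4), a square root of 218 is 218^((431+1)/4) = 218^108 mod 431.
Repeated squaring: 218^2≡114, 218^4≡66, 218^8≡46, 218^16≡392, 218^32≡228, 218^64≡264 (mod 431).
218^108 = 218^(64+32+8+4) ≡ 205 (mod 431).
Check: 205² = 42025 ≡ 218 (mod 431). The two roots are 205 and 226.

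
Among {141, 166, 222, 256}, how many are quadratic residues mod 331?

2

(141/331) = +1 → QR.
(166/331) = -1 → non-residue.
(222/331) = -1 → non-residue.
(256/331) = +1 → QR.
Total quadratic residues among the 4: 2.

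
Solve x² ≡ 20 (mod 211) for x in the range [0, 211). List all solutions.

81, 130

Since 211 ≡ 3 (mod 4), a square root of 20 is 20^((211+1)/4) = 20^53 mod 211.
Repeated squaring: 20^2≡189, 20^4≡62, 20^8≡46, 20^16≡6, 20^32≡36 (mod 211).
20^53 = 20^(32+16+4+1) ≡ 81 (mod 211).
Check: 81² = 6561 ≡ 20 (mod 211). The two roots are 81 and 130.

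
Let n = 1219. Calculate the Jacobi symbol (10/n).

Pull out 2: since 1219 ≡ 3 (mod 8), (2/1219) = -1.
Reciprocity: 5 ≡ 1 and 1219 ≡ 3 (mod 4), so (5/1219) = +(1219/5).
Reduce top mod 5: now compute (4/5).
Pull out 2^2: since 5 ≡ 5 (mod 8), (2/5) = -1, so (2/5)^2 = +1.
Reached (1/5) = 1. Collecting the sign flips along the way, the symbol is -1.

-1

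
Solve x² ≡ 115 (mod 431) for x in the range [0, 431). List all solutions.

Since 431 ≡ 3 (mod 4), a square root of 115 is 115^((431+1)/4) = 115^108 mod 431.
Repeated squaring: 115^2≡295, 115^4≡394, 115^8≡76, 115^16≡173, 115^32≡190, 115^64≡327 (mod 431).
115^108 = 115^(64+32+8+4) ≡ 169 (mod 431).
Check: 169² = 28561 ≡ 115 (mod 431). The two roots are 169 and 262.

169, 262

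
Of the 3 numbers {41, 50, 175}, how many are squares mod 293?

(41/293) = -1 → non-residue.
(50/293) = -1 → non-residue.
(175/293) = -1 → non-residue.
Total quadratic residues among the 3: 0.

0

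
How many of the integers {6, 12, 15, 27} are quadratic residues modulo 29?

(6/29) = +1 → QR.
(12/29) = -1 → non-residue.
(15/29) = -1 → non-residue.
(27/29) = -1 → non-residue.
Total quadratic residues among the 4: 1.

1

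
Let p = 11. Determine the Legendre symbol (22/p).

0

First reduce: 22 ≡ 0 (mod 11).
Top reduces to 0: gcd > 1, so the symbol is 0.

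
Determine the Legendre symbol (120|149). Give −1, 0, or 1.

1

Euler's criterion: (120/149) ≡ 120^74 (mod 149).
120^2 ≡ 96 (mod 149)
120^4 ≡ 127 (mod 149)
120^8 ≡ 37 (mod 149)
120^16 ≡ 28 (mod 149)
120^32 ≡ 39 (mod 149)
120^64 ≡ 31 (mod 149)
120^74 = 120^(64+8+2) ≡ 1 (mod 149).
Result is 1, so (120/149) = 1.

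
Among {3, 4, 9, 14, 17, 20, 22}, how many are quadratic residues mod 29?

4

(3/29) = -1 → non-residue.
(4/29) = +1 → QR.
(9/29) = +1 → QR.
(14/29) = -1 → non-residue.
(17/29) = -1 → non-residue.
(20/29) = +1 → QR.
(22/29) = +1 → QR.
Total quadratic residues among the 7: 4.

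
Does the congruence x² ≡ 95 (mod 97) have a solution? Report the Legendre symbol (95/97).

Euler's criterion: (95/97) ≡ 95^48 (mod 97).
95^2 ≡ 4 (mod 97)
95^4 ≡ 16 (mod 97)
95^8 ≡ 62 (mod 97)
95^16 ≡ 61 (mod 97)
95^32 ≡ 35 (mod 97)
95^48 = 95^(32+16) ≡ 1 (mod 97).
Result is 1, so (95/97) = 1.

1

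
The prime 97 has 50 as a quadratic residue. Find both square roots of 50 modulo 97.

97 ≡ 1 (mod 4), so we find a root by search.
Trying successive values, 27² = 729 ≡ 50 (mod 97). The other root is 97 − 27 = 70.

27, 70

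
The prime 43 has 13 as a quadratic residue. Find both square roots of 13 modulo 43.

Since 43 ≡ 3 (mod 4), a square root of 13 is 13^((43+1)/4) = 13^11 mod 43.
Repeated squaring: 13^2≡40, 13^4≡9, 13^8≡38 (mod 43).
13^11 = 13^(8+2+1) ≡ 23 (mod 43).
Check: 23² = 529 ≡ 13 (mod 43). The two roots are 20 and 23.

20, 23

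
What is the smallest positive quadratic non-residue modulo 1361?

3

(2/1361) = +1, so 2 is a residue.
(3/1361) = −1, so 3 is the smallest positive non-residue mod 1361.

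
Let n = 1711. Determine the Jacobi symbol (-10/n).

-1

First reduce: -10 ≡ 1701 (mod 1711).
Reciprocity: 1701 ≡ 1 and 1711 ≡ 3 (mod 4), so (1701/1711) = +(1711/1701).
Reduce top mod 1701: now compute (10/1701).
Pull out 2: since 1701 ≡ 5 (mod 8), (2/1701) = -1.
Reciprocity: 5 ≡ 1 and 1701 ≡ 1 (mod 4), so (5/1701) = +(1701/5).
Reduce top mod 5: now compute (1/5).
Reached (1/5) = 1. Collecting the sign flips along the way, the symbol is -1.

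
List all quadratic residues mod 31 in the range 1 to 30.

Square k = 1,…,15 (k and 31−k give the same square):
1²=1, 2²=4, 3²=9, 4²=16, 5²=25, 6²≡5, 7²≡18, 8²≡2, 9²≡19, 10²≡7, 11²≡28, 12²≡20, 13²≡14, 14²≡10, 15²≡8 (mod 31).
So the quadratic residues mod 31 are {1, 2, 4, 5, 7, 8, 9, 10, 14, 16, 18, 19, 20, 25, 28}.

1,2,4,5,7,8,9,10,14,16,18,19,20,25,28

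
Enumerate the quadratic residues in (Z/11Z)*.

Square k = 1,…,5 (k and 11−k give the same square):
1²=1, 2²=4, 3²=9, 4²≡5, 5²≡3 (mod 11).
So the quadratic residues mod 11 are {1, 3, 4, 5, 9}.

1,3,4,5,9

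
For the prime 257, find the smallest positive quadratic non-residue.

3

(2/257) = +1, so 2 is a residue.
(3/257) = −1, so 3 is the smallest positive non-residue mod 257.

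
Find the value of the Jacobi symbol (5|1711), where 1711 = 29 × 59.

Reciprocity: 5 ≡ 1 and 1711 ≡ 3 (mod 4), so (5/1711) = +(1711/5).
Reduce top mod 5: now compute (1/5).
Reached (1/5) = 1. Collecting the sign flips along the way, the symbol is +1.

1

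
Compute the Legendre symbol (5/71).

Reciprocity: 5 ≡ 1 and 71 ≡ 3 (mod 4), so (5/71) = +(71/5).
Reduce top mod 5: now compute (1/5).
Reached (1/5) = 1. Collecting the sign flips along the way, the symbol is +1.

1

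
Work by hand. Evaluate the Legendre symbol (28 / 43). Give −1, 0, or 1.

Pull out 2^2: since 43 ≡ 3 (mod 8), (2/43) = -1, so (2/43)^2 = +1.
Reciprocity: 7 ≡ 3 and 43 ≡ 3 (mod 4), so (7/43) = −(43/7).
Reduce top mod 7: now compute (1/7).
Reached (1/7) = 1. Collecting the sign flips along the way, the symbol is -1.

-1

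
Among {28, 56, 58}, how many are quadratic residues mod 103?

3

(28/103) = +1 → QR.
(56/103) = +1 → QR.
(58/103) = +1 → QR.
Total quadratic residues among the 3: 3.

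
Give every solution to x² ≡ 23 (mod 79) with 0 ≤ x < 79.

Since 79 ≡ 3 (mod 4), a square root of 23 is 23^((79+1)/4) = 23^20 mod 79.
Repeated squaring: 23^2≡55, 23^4≡23, 23^8≡55, 23^16≡23 (mod 79).
23^20 = 23^(16+4) ≡ 55 (mod 79).
Check: 55² = 3025 ≡ 23 (mod 79). The two roots are 24 and 55.

24, 55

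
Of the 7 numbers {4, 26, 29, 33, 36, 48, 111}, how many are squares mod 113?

(4/113) = +1 → QR.
(26/113) = +1 → QR.
(29/113) = -1 → non-residue.
(33/113) = -1 → non-residue.
(36/113) = +1 → QR.
(48/113) = -1 → non-residue.
(111/113) = +1 → QR.
Total quadratic residues among the 7: 4.

4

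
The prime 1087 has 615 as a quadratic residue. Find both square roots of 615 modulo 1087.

359, 728

Since 1087 ≡ 3 (mod 4), a square root of 615 is 615^((1087+1)/4) = 615^272 mod 1087.
Repeated squaring: 615^2≡1036, 615^4≡427, 615^8≡800, 615^16≡844, 615^32≡351, 615^64≡370, 615^128≡1025, 615^256≡583 (mod 1087).
615^272 = 615^(256+16) ≡ 728 (mod 1087).
Check: 728² = 529984 ≡ 615 (mod 1087). The two roots are 359 and 728.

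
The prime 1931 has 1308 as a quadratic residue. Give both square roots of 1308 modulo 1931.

913, 1018

Since 1931 ≡ 3 (mod 4), a square root of 1308 is 1308^((1931+1)/4) = 1308^483 mod 1931.
Repeated squaring: 1308^2≡1929, 1308^4≡4, 1308^8≡16, 1308^16≡256, 1308^32≡1813, 1308^64≡407, 1308^128≡1514, 1308^256≡99 (mod 1931).
1308^483 = 1308^(256+128+64+32+2+1) ≡ 913 (mod 1931).
Check: 913² = 833569 ≡ 1308 (mod 1931). The two roots are 913 and 1018.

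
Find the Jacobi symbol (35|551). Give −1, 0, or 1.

1

Reciprocity: 35 ≡ 3 and 551 ≡ 3 (mod 4), so (35/551) = −(551/35).
Reduce top mod 35: now compute (26/35).
Pull out 2: since 35 ≡ 3 (mod 8), (2/35) = -1.
Reciprocity: 13 ≡ 1 and 35 ≡ 3 (mod 4), so (13/35) = +(35/13).
Reduce top mod 13: now compute (9/13).
Reciprocity: 9 ≡ 1 and 13 ≡ 1 (mod 4), so (9/13) = +(13/9).
Reduce top mod 9: now compute (4/9).
Pull out 2^2: since 9 ≡ 1 (mod 8), (2/9) = +1, so (2/9)^2 = +1.
Reached (1/9) = 1. Collecting the sign flips along the way, the symbol is +1.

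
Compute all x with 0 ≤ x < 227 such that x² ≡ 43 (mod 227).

66, 161

Since 227 ≡ 3 (mod 4), a square root of 43 is 43^((227+1)/4) = 43^57 mod 227.
Repeated squaring: 43^2≡33, 43^4≡181, 43^8≡73, 43^16≡108, 43^32≡87 (mod 227).
43^57 = 43^(32+16+8+1) ≡ 161 (mod 227).
Check: 161² = 25921 ≡ 43 (mod 227). The two roots are 66 and 161.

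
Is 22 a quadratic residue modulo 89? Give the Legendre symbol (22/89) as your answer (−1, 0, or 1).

Euler's criterion: (22/89) ≡ 22^44 (mod 89).
22^2 ≡ 39 (mod 89)
22^4 ≡ 8 (mod 89)
22^8 ≡ 64 (mod 89)
22^16 ≡ 2 (mod 89)
22^32 ≡ 4 (mod 89)
22^44 = 22^(32+8+4) ≡ 1 (mod 89).
Result is 1, so (22/89) = 1.

1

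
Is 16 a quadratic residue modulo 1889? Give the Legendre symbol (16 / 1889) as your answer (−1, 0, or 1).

Pull out 2^4: since 1889 ≡ 1 (mod 8), (2/1889) = +1, so (2/1889)^4 = +1.
Reached (1/1889) = 1. Collecting the sign flips along the way, the symbol is +1.

1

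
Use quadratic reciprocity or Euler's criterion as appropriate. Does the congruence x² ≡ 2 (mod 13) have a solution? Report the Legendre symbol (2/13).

Pull out 2: since 13 ≡ 5 (mod 8), (2/13) = -1.
Reached (1/13) = 1. Collecting the sign flips along the way, the symbol is -1.

-1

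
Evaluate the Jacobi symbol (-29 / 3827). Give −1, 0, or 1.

First reduce: -29 ≡ 3798 (mod 3827).
Pull out 2: since 3827 ≡ 3 (mod 8), (2/3827) = -1.
Reciprocity: 1899 ≡ 3 and 3827 ≡ 3 (mod 4), so (1899/3827) = −(3827/1899).
Reduce top mod 1899: now compute (29/1899).
Reciprocity: 29 ≡ 1 and 1899 ≡ 3 (mod 4), so (29/1899) = +(1899/29).
Reduce top mod 29: now compute (14/29).
Pull out 2: since 29 ≡ 5 (mod 8), (2/29) = -1.
Reciprocity: 7 ≡ 3 and 29 ≡ 1 (mod 4), so (7/29) = +(29/7).
Reduce top mod 7: now compute (1/7).
Reached (1/7) = 1. Collecting the sign flips along the way, the symbol is -1.

-1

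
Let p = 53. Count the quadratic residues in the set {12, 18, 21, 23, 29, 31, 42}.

2

(12/53) = -1 → non-residue.
(18/53) = -1 → non-residue.
(21/53) = -1 → non-residue.
(23/53) = -1 → non-residue.
(29/53) = +1 → QR.
(31/53) = -1 → non-residue.
(42/53) = +1 → QR.
Total quadratic residues among the 7: 2.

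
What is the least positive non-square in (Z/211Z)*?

2

(2/211) = −1, so 2 is the smallest positive non-residue mod 211.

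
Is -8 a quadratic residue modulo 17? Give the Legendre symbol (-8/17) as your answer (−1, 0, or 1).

Euler's criterion: (-8/17) ≡ 9^8 (mod 17).
9^2 ≡ 13 (mod 17)
9^4 ≡ 16 (mod 17)
9^8 ≡ 1 (mod 17)
9^8 = 9^(8) ≡ 1 (mod 17).
Result is 1, so (-8/17) = 1.

1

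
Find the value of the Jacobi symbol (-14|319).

First reduce: -14 ≡ 305 (mod 319).
Reciprocity: 305 ≡ 1 and 319 ≡ 3 (mod 4), so (305/319) = +(319/305).
Reduce top mod 305: now compute (14/305).
Pull out 2: since 305 ≡ 1 (mod 8), (2/305) = +1.
Reciprocity: 7 ≡ 3 and 305 ≡ 1 (mod 4), so (7/305) = +(305/7).
Reduce top mod 7: now compute (4/7).
Pull out 2^2: since 7 ≡ 7 (mod 8), (2/7) = +1, so (2/7)^2 = +1.
Reached (1/7) = 1. Collecting the sign flips along the way, the symbol is +1.

1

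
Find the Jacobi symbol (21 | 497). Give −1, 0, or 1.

Reciprocity: 21 ≡ 1 and 497 ≡ 1 (mod 4), so (21/497) = +(497/21).
Reduce top mod 21: now compute (14/21).
Pull out 2: since 21 ≡ 5 (mod 8), (2/21) = -1.
Reciprocity: 7 ≡ 3 and 21 ≡ 1 (mod 4), so (7/21) = +(21/7).
Reduce top mod 7: now compute (0/7).
Top reduces to 0: gcd > 1, so the symbol is 0.

0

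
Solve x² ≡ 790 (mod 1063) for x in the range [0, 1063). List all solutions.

Since 1063 ≡ 3 (mod 4), a square root of 790 is 790^((1063+1)/4) = 790^266 mod 1063.
Repeated squaring: 790^2≡119, 790^4≡342, 790^8≡34, 790^16≡93, 790^32≡145, 790^64≡828, 790^128≡1012, 790^256≡475 (mod 1063).
790^266 = 790^(256+8+2) ≡ 1009 (mod 1063).
Check: 1009² = 1018081 ≡ 790 (mod 1063). The two roots are 54 and 1009.

54, 1009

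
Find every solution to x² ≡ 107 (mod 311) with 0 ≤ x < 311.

Since 311 ≡ 3 (mod 4), a square root of 107 is 107^((311+1)/4) = 107^78 mod 311.
Repeated squaring: 107^2≡253, 107^4≡254, 107^8≡139, 107^16≡39, 107^32≡277, 107^64≡223 (mod 311).
107^78 = 107^(64+8+4+2) ≡ 27 (mod 311).
Check: 27² = 729 ≡ 107 (mod 311). The two roots are 27 and 284.

27, 284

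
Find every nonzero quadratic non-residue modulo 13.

Square k = 1,…,6 (k and 13−k give the same square):
1²=1, 2²=4, 3²=9, 4²≡3, 5²≡12, 6²≡10 (mod 13).
The residues are {1, 3, 4, 9, 10, 12}; the non-residues are the remaining 6 nonzero classes.

2, 5, 6, 7, 8, 11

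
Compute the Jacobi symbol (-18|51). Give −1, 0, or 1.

0

First reduce: -18 ≡ 33 (mod 51).
Reciprocity: 33 ≡ 1 and 51 ≡ 3 (mod 4), so (33/51) = +(51/33).
Reduce top mod 33: now compute (18/33).
Pull out 2: since 33 ≡ 1 (mod 8), (2/33) = +1.
Reciprocity: 9 ≡ 1 and 33 ≡ 1 (mod 4), so (9/33) = +(33/9).
Reduce top mod 9: now compute (6/9).
Pull out 2: since 9 ≡ 1 (mod 8), (2/9) = +1.
Reciprocity: 3 ≡ 3 and 9 ≡ 1 (mod 4), so (3/9) = +(9/3).
Reduce top mod 3: now compute (0/3).
Top reduces to 0: gcd > 1, so the symbol is 0.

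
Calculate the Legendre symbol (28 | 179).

-1

Euler's criterion: (28/179) ≡ 28^89 (mod 179).
28^2 ≡ 68 (mod 179)
28^4 ≡ 149 (mod 179)
28^8 ≡ 5 (mod 179)
28^16 ≡ 25 (mod 179)
28^32 ≡ 88 (mod 179)
28^64 ≡ 47 (mod 179)
28^89 = 28^(64+16+8+1) ≡ 178 (mod 179).
Result is 178 ≡ −1, so (28/179) = −1.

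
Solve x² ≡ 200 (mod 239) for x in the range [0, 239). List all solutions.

34, 205

Since 239 ≡ 3 (mod 4), a square root of 200 is 200^((239+1)/4) = 200^60 mod 239.
Repeated squaring: 200^2≡87, 200^4≡160, 200^8≡27, 200^16≡12, 200^32≡144 (mod 239).
200^60 = 200^(32+16+8+4) ≡ 34 (mod 239).
Check: 34² = 1156 ≡ 200 (mod 239). The two roots are 34 and 205.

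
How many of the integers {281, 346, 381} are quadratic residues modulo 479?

1

(281/479) = -1 → non-residue.
(346/479) = +1 → QR.
(381/479) = -1 → non-residue.
Total quadratic residues among the 3: 1.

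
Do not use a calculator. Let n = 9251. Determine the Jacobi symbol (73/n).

-1

Reciprocity: 73 ≡ 1 and 9251 ≡ 3 (mod 4), so (73/9251) = +(9251/73).
Reduce top mod 73: now compute (53/73).
Reciprocity: 53 ≡ 1 and 73 ≡ 1 (mod 4), so (53/73) = +(73/53).
Reduce top mod 53: now compute (20/53).
Pull out 2^2: since 53 ≡ 5 (mod 8), (2/53) = -1, so (2/53)^2 = +1.
Reciprocity: 5 ≡ 1 and 53 ≡ 1 (mod 4), so (5/53) = +(53/5).
Reduce top mod 5: now compute (3/5).
Reciprocity: 3 ≡ 3 and 5 ≡ 1 (mod 4), so (3/5) = +(5/3).
Reduce top mod 3: now compute (2/3).
Pull out 2: since 3 ≡ 3 (mod 8), (2/3) = -1.
Reached (1/3) = 1. Collecting the sign flips along the way, the symbol is -1.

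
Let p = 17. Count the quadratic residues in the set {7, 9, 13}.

2

(7/17) = -1 → non-residue.
(9/17) = +1 → QR.
(13/17) = +1 → QR.
Total quadratic residues among the 3: 2.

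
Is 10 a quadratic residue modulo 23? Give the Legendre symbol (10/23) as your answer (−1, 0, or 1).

-1

Pull out 2: since 23 ≡ 7 (mod 8), (2/23) = +1.
Reciprocity: 5 ≡ 1 and 23 ≡ 3 (mod 4), so (5/23) = +(23/5).
Reduce top mod 5: now compute (3/5).
Reciprocity: 3 ≡ 3 and 5 ≡ 1 (mod 4), so (3/5) = +(5/3).
Reduce top mod 3: now compute (2/3).
Pull out 2: since 3 ≡ 3 (mod 8), (2/3) = -1.
Reached (1/3) = 1. Collecting the sign flips along the way, the symbol is -1.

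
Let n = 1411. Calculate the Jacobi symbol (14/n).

Pull out 2: since 1411 ≡ 3 (mod 8), (2/1411) = -1.
Reciprocity: 7 ≡ 3 and 1411 ≡ 3 (mod 4), so (7/1411) = −(1411/7).
Reduce top mod 7: now compute (4/7).
Pull out 2^2: since 7 ≡ 7 (mod 8), (2/7) = +1, so (2/7)^2 = +1.
Reached (1/7) = 1. Collecting the sign flips along the way, the symbol is +1.

1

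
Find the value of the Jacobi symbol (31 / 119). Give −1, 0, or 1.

Reciprocity: 31 ≡ 3 and 119 ≡ 3 (mod 4), so (31/119) = −(119/31).
Reduce top mod 31: now compute (26/31).
Pull out 2: since 31 ≡ 7 (mod 8), (2/31) = +1.
Reciprocity: 13 ≡ 1 and 31 ≡ 3 (mod 4), so (13/31) = +(31/13).
Reduce top mod 13: now compute (5/13).
Reciprocity: 5 ≡ 1 and 13 ≡ 1 (mod 4), so (5/13) = +(13/5).
Reduce top mod 5: now compute (3/5).
Reciprocity: 3 ≡ 3 and 5 ≡ 1 (mod 4), so (3/5) = +(5/3).
Reduce top mod 3: now compute (2/3).
Pull out 2: since 3 ≡ 3 (mod 8), (2/3) = -1.
Reached (1/3) = 1. Collecting the sign flips along the way, the symbol is +1.

1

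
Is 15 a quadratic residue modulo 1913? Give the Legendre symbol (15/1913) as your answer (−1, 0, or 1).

1

Reciprocity: 15 ≡ 3 and 1913 ≡ 1 (mod 4), so (15/1913) = +(1913/15).
Reduce top mod 15: now compute (8/15).
Pull out 2^3: since 15 ≡ 7 (mod 8), (2/15) = +1, so (2/15)^3 = +1.
Reached (1/15) = 1. Collecting the sign flips along the way, the symbol is +1.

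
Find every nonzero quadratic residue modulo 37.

1, 3, 4, 7, 9, 10, 11, 12, 16, 21, 25, 26, 27, 28, 30, 33, 34, 36

Square k = 1,…,18 (k and 37−k give the same square):
1²=1, 2²=4, 3²=9, 4²=16, 5²=25, 6²=36, 7²≡12, 8²≡27, 9²≡7, 10²≡26, 11²≡10, 12²≡33, 13²≡21, 14²≡11, 15²≡3, 16²≡34, 17²≡30, 18²≡28 (mod 37).
So the quadratic residues mod 37 are {1, 3, 4, 7, 9, 10, 11, 12, 16, 21, 25, 26, 27, 28, 30, 33, 34, 36}.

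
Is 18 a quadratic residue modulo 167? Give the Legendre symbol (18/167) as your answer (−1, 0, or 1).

Euler's criterion: (18/167) ≡ 18^83 (mod 167).
18^2 ≡ 157 (mod 167)
18^4 ≡ 100 (mod 167)
18^8 ≡ 147 (mod 167)
18^16 ≡ 66 (mod 167)
18^32 ≡ 14 (mod 167)
18^64 ≡ 29 (mod 167)
18^83 = 18^(64+16+2+1) ≡ 1 (mod 167).
Result is 1, so (18/167) = 1.

1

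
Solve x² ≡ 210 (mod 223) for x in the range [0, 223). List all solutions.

Since 223 ≡ 3 (mod 4), a square root of 210 is 210^((223+1)/4) = 210^56 mod 223.
Repeated squaring: 210^2≡169, 210^4≡17, 210^8≡66, 210^16≡119, 210^32≡112 (mod 223).
210^56 = 210^(32+16+8) ≡ 136 (mod 223).
Check: 136² = 18496 ≡ 210 (mod 223). The two roots are 87 and 136.

87, 136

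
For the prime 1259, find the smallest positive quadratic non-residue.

2

(2/1259) = −1, so 2 is the smallest positive non-residue mod 1259.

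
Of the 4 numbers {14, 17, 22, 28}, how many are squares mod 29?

(14/29) = -1 → non-residue.
(17/29) = -1 → non-residue.
(22/29) = +1 → QR.
(28/29) = +1 → QR.
Total quadratic residues among the 4: 2.

2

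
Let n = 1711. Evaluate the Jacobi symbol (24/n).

Pull out 2^3: since 1711 ≡ 7 (mod 8), (2/1711) = +1, so (2/1711)^3 = +1.
Reciprocity: 3 ≡ 3 and 1711 ≡ 3 (mod 4), so (3/1711) = −(1711/3).
Reduce top mod 3: now compute (1/3).
Reached (1/3) = 1. Collecting the sign flips along the way, the symbol is -1.

-1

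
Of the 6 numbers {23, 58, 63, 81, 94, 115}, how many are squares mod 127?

3

(23/127) = -1 → non-residue.
(58/127) = -1 → non-residue.
(63/127) = -1 → non-residue.
(81/127) = +1 → QR.
(94/127) = +1 → QR.
(115/127) = +1 → QR.
Total quadratic residues among the 6: 3.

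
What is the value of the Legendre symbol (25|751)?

1

Reciprocity: 25 ≡ 1 and 751 ≡ 3 (mod 4), so (25/751) = +(751/25).
Reduce top mod 25: now compute (1/25).
Reached (1/25) = 1. Collecting the sign flips along the way, the symbol is +1.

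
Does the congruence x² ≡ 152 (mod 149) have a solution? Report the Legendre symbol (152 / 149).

Euler's criterion: (152/149) ≡ 3^74 (mod 149).
3^2 ≡ 9 (mod 149)
3^4 ≡ 81 (mod 149)
3^8 ≡ 5 (mod 149)
3^16 ≡ 25 (mod 149)
3^32 ≡ 29 (mod 149)
3^64 ≡ 96 (mod 149)
3^74 = 3^(64+8+2) ≡ 148 (mod 149).
Result is 148 ≡ −1, so (152/149) = −1.

-1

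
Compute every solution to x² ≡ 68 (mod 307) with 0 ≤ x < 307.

36, 271

Since 307 ≡ 3 (mod 4), a square root of 68 is 68^((307+1)/4) = 68^77 mod 307.
Repeated squaring: 68^2≡19, 68^4≡54, 68^8≡153, 68^16≡77, 68^32≡96, 68^64≡6 (mod 307).
68^77 = 68^(64+8+4+1) ≡ 36 (mod 307).
Check: 36² = 1296 ≡ 68 (mod 307). The two roots are 36 and 271.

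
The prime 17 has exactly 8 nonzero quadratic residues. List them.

1 2 4 8 9 13 15 16

Square k = 1,…,8 (k and 17−k give the same square):
1²=1, 2²=4, 3²=9, 4²=16, 5²≡8, 6²≡2, 7²≡15, 8²≡13 (mod 17).
So the quadratic residues mod 17 are {1, 2, 4, 8, 9, 13, 15, 16}.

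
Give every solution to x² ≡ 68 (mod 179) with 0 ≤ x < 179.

28, 151

Since 179 ≡ 3 (mod 4), a square root of 68 is 68^((179+1)/4) = 68^45 mod 179.
Repeated squaring: 68^2≡149, 68^4≡5, 68^8≡25, 68^16≡88, 68^32≡47 (mod 179).
68^45 = 68^(32+8+4+1) ≡ 151 (mod 179).
Check: 151² = 22801 ≡ 68 (mod 179). The two roots are 28 and 151.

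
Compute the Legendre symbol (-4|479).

-1

First reduce: -4 ≡ 475 (mod 479).
Reciprocity: 475 ≡ 3 and 479 ≡ 3 (mod 4), so (475/479) = −(479/475).
Reduce top mod 475: now compute (4/475).
Pull out 2^2: since 475 ≡ 3 (mod 8), (2/475) = -1, so (2/475)^2 = +1.
Reached (1/475) = 1. Collecting the sign flips along the way, the symbol is -1.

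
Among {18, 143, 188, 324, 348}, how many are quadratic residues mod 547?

(18/547) = -1 → non-residue.
(143/547) = +1 → QR.
(188/547) = +1 → QR.
(324/547) = +1 → QR.
(348/547) = -1 → non-residue.
Total quadratic residues among the 5: 3.

3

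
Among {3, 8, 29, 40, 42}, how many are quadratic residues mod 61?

(3/61) = +1 → QR.
(8/61) = -1 → non-residue.
(29/61) = -1 → non-residue.
(40/61) = -1 → non-residue.
(42/61) = +1 → QR.
Total quadratic residues among the 5: 2.

2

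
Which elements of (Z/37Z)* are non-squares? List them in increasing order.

Square k = 1,…,18 (k and 37−k give the same square):
1²=1, 2²=4, 3²=9, 4²=16, 5²=25, 6²=36, 7²≡12, 8²≡27, 9²≡7, 10²≡26, 11²≡10, 12²≡33, 13²≡21, 14²≡11, 15²≡3, 16²≡34, 17²≡30, 18²≡28 (mod 37).
The residues are {1, 3, 4, 7, 9, 10, 11, 12, 16, 21, 25, 26, 27, 28, 30, 33, 34, 36}; the non-residues are the remaining 18 nonzero classes.

2, 5, 6, 8, 13, 14, 15, 17, 18, 19, 20, 22, 23, 24, 29, 31, 32, 35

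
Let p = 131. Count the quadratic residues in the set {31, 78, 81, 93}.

(31/131) = -1 → non-residue.
(78/131) = -1 → non-residue.
(81/131) = +1 → QR.
(93/131) = -1 → non-residue.
Total quadratic residues among the 4: 1.

1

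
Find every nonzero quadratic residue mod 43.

1, 4, 6, 9, 10, 11, 13, 14, 15, 16, 17, 21, 23, 24, 25, 31, 35, 36, 38, 40, 41

Square k = 1,…,21 (k and 43−k give the same square):
1²=1, 2²=4, 3²=9, 4²=16, 5²=25, 6²=36, 7²≡6, 8²≡21, 9²≡38, 10²≡14, 11²≡35, 12²≡15, 13²≡40, 14²≡24, 15²≡10, 16²≡41, 17²≡31, 18²≡23, 19²≡17, 20²≡13, 21²≡11 (mod 43).
So the quadratic residues mod 43 are {1, 4, 6, 9, 10, 11, 13, 14, 15, 16, 17, 21, 23, 24, 25, 31, 35, 36, 38, 40, 41}.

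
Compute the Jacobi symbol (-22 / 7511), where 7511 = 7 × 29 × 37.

First reduce: -22 ≡ 7489 (mod 7511).
Reciprocity: 7489 ≡ 1 and 7511 ≡ 3 (mod 4), so (7489/7511) = +(7511/7489).
Reduce top mod 7489: now compute (22/7489).
Pull out 2: since 7489 ≡ 1 (mod 8), (2/7489) = +1.
Reciprocity: 11 ≡ 3 and 7489 ≡ 1 (mod 4), so (11/7489) = +(7489/11).
Reduce top mod 11: now compute (9/11).
Reciprocity: 9 ≡ 1 and 11 ≡ 3 (mod 4), so (9/11) = +(11/9).
Reduce top mod 9: now compute (2/9).
Pull out 2: since 9 ≡ 1 (mod 8), (2/9) = +1.
Reached (1/9) = 1. Collecting the sign flips along the way, the symbol is +1.

1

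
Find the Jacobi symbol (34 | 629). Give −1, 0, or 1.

0

Pull out 2: since 629 ≡ 5 (mod 8), (2/629) = -1.
Reciprocity: 17 ≡ 1 and 629 ≡ 1 (mod 4), so (17/629) = +(629/17).
Reduce top mod 17: now compute (0/17).
Top reduces to 0: gcd > 1, so the symbol is 0.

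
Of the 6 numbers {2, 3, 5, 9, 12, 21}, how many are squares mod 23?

(2/23) = +1 → QR.
(3/23) = +1 → QR.
(5/23) = -1 → non-residue.
(9/23) = +1 → QR.
(12/23) = +1 → QR.
(21/23) = -1 → non-residue.
Total quadratic residues among the 6: 4.

4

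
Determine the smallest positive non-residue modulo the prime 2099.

(2/2099) = −1, so 2 is the smallest positive non-residue mod 2099.

2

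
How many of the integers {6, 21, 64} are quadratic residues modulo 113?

(6/113) = -1 → non-residue.
(21/113) = -1 → non-residue.
(64/113) = +1 → QR.
Total quadratic residues among the 3: 1.

1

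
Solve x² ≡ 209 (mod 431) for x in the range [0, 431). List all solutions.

Since 431 ≡ 3 (mod 4), a square root of 209 is 209^((431+1)/4) = 209^108 mod 431.
Repeated squaring: 209^2≡150, 209^4≡88, 209^8≡417, 209^16≡196, 209^32≡57, 209^64≡232 (mod 431).
209^108 = 209^(64+32+8+4) ≡ 263 (mod 431).
Check: 263² = 69169 ≡ 209 (mod 431). The two roots are 168 and 263.

168, 263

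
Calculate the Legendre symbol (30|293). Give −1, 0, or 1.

-1

Pull out 2: since 293 ≡ 5 (mod 8), (2/293) = -1.
Reciprocity: 15 ≡ 3 and 293 ≡ 1 (mod 4), so (15/293) = +(293/15).
Reduce top mod 15: now compute (8/15).
Pull out 2^3: since 15 ≡ 7 (mod 8), (2/15) = +1, so (2/15)^3 = +1.
Reached (1/15) = 1. Collecting the sign flips along the way, the symbol is -1.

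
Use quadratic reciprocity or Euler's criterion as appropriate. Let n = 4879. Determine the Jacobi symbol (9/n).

1

Reciprocity: 9 ≡ 1 and 4879 ≡ 3 (mod 4), so (9/4879) = +(4879/9).
Reduce top mod 9: now compute (1/9).
Reached (1/9) = 1. Collecting the sign flips along the way, the symbol is +1.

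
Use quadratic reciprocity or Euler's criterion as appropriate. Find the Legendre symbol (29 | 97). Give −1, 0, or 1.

-1

Reciprocity: 29 ≡ 1 and 97 ≡ 1 (mod 4), so (29/97) = +(97/29).
Reduce top mod 29: now compute (10/29).
Pull out 2: since 29 ≡ 5 (mod 8), (2/29) = -1.
Reciprocity: 5 ≡ 1 and 29 ≡ 1 (mod 4), so (5/29) = +(29/5).
Reduce top mod 5: now compute (4/5).
Pull out 2^2: since 5 ≡ 5 (mod 8), (2/5) = -1, so (2/5)^2 = +1.
Reached (1/5) = 1. Collecting the sign flips along the way, the symbol is -1.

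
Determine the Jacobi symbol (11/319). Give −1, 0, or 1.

0

Reciprocity: 11 ≡ 3 and 319 ≡ 3 (mod 4), so (11/319) = −(319/11).
Reduce top mod 11: now compute (0/11).
Top reduces to 0: gcd > 1, so the symbol is 0.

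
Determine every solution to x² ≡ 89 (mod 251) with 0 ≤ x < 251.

Since 251 ≡ 3 (mod 4), a square root of 89 is 89^((251+1)/4) = 89^63 mod 251.
Repeated squaring: 89^2≡140, 89^4≡22, 89^8≡233, 89^16≡73, 89^32≡58 (mod 251).
89^63 = 89^(32+16+8+4+2+1) ≡ 66 (mod 251).
Check: 66² = 4356 ≡ 89 (mod 251). The two roots are 66 and 185.

66, 185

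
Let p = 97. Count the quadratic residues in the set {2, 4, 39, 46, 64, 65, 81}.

5

(2/97) = +1 → QR.
(4/97) = +1 → QR.
(39/97) = -1 → non-residue.
(46/97) = -1 → non-residue.
(64/97) = +1 → QR.
(65/97) = +1 → QR.
(81/97) = +1 → QR.
Total quadratic residues among the 7: 5.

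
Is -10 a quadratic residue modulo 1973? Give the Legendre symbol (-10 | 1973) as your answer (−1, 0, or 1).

1

First reduce: -10 ≡ 1963 (mod 1973).
Reciprocity: 1963 ≡ 3 and 1973 ≡ 1 (mod 4), so (1963/1973) = +(1973/1963).
Reduce top mod 1963: now compute (10/1963).
Pull out 2: since 1963 ≡ 3 (mod 8), (2/1963) = -1.
Reciprocity: 5 ≡ 1 and 1963 ≡ 3 (mod 4), so (5/1963) = +(1963/5).
Reduce top mod 5: now compute (3/5).
Reciprocity: 3 ≡ 3 and 5 ≡ 1 (mod 4), so (3/5) = +(5/3).
Reduce top mod 3: now compute (2/3).
Pull out 2: since 3 ≡ 3 (mod 8), (2/3) = -1.
Reached (1/3) = 1. Collecting the sign flips along the way, the symbol is +1.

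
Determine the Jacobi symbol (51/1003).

0

Reciprocity: 51 ≡ 3 and 1003 ≡ 3 (mod 4), so (51/1003) = −(1003/51).
Reduce top mod 51: now compute (34/51).
Pull out 2: since 51 ≡ 3 (mod 8), (2/51) = -1.
Reciprocity: 17 ≡ 1 and 51 ≡ 3 (mod 4), so (17/51) = +(51/17).
Reduce top mod 17: now compute (0/17).
Top reduces to 0: gcd > 1, so the symbol is 0.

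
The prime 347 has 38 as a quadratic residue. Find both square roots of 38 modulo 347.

142, 205

Since 347 ≡ 3 (mod 4), a square root of 38 is 38^((347+1)/4) = 38^87 mod 347.
Repeated squaring: 38^2≡56, 38^4≡13, 38^8≡169, 38^16≡107, 38^32≡345, 38^64≡4 (mod 347).
38^87 = 38^(64+16+4+2+1) ≡ 205 (mod 347).
Check: 205² = 42025 ≡ 38 (mod 347). The two roots are 142 and 205.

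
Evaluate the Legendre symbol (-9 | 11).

First reduce: -9 ≡ 2 (mod 11).
Pull out 2: since 11 ≡ 3 (mod 8), (2/11) = -1.
Reached (1/11) = 1. Collecting the sign flips along the way, the symbol is -1.

-1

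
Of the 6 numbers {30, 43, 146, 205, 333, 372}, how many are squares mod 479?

2

(30/479) = +1 → QR.
(43/479) = -1 → non-residue.
(146/479) = +1 → QR.
(205/479) = -1 → non-residue.
(333/479) = -1 → non-residue.
(372/479) = -1 → non-residue.
Total quadratic residues among the 6: 2.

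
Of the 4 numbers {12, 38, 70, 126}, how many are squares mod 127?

2

(12/127) = -1 → non-residue.
(38/127) = +1 → QR.
(70/127) = +1 → QR.
(126/127) = -1 → non-residue.
Total quadratic residues among the 4: 2.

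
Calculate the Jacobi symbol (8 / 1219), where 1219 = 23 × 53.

-1

Pull out 2^3: since 1219 ≡ 3 (mod 8), (2/1219) = -1, so (2/1219)^3 = -1.
Reached (1/1219) = 1. Collecting the sign flips along the way, the symbol is -1.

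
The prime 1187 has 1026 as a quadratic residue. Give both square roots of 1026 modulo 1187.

528, 659

Since 1187 ≡ 3 (mod 4), a square root of 1026 is 1026^((1187+1)/4) = 1026^297 mod 1187.
Repeated squaring: 1026^2≡994, 1026^4≡452, 1026^8≡140, 1026^16≡608, 1026^32≡507, 1026^64≡657, 1026^128≡768, 1026^256≡1072 (mod 1187).
1026^297 = 1026^(256+32+8+1) ≡ 528 (mod 1187).
Check: 528² = 278784 ≡ 1026 (mod 1187). The two roots are 528 and 659.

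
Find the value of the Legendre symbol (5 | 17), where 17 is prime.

Euler's criterion: (5/17) ≡ 5^8 (mod 17).
5^2 ≡ 8 (mod 17)
5^4 ≡ 13 (mod 17)
5^8 ≡ 16 (mod 17)
5^8 = 5^(8) ≡ 16 (mod 17).
Result is 16 ≡ −1, so (5/17) = −1.

-1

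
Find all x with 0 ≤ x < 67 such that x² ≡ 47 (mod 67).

28, 39

Since 67 ≡ 3 (mod 4), a square root of 47 is 47^((67+1)/4) = 47^17 mod 67.
Repeated squaring: 47^2≡65, 47^4≡4, 47^8≡16, 47^16≡55 (mod 67).
47^17 = 47^(16+1) ≡ 39 (mod 67).
Check: 39² = 1521 ≡ 47 (mod 67). The two roots are 28 and 39.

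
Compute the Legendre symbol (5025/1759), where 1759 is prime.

First reduce: 5025 ≡ 1507 (mod 1759).
Reciprocity: 1507 ≡ 3 and 1759 ≡ 3 (mod 4), so (1507/1759) = −(1759/1507).
Reduce top mod 1507: now compute (252/1507).
Pull out 2^2: since 1507 ≡ 3 (mod 8), (2/1507) = -1, so (2/1507)^2 = +1.
Reciprocity: 63 ≡ 3 and 1507 ≡ 3 (mod 4), so (63/1507) = −(1507/63).
Reduce top mod 63: now compute (58/63).
Pull out 2: since 63 ≡ 7 (mod 8), (2/63) = +1.
Reciprocity: 29 ≡ 1 and 63 ≡ 3 (mod 4), so (29/63) = +(63/29).
Reduce top mod 29: now compute (5/29).
Reciprocity: 5 ≡ 1 and 29 ≡ 1 (mod 4), so (5/29) = +(29/5).
Reduce top mod 5: now compute (4/5).
Pull out 2^2: since 5 ≡ 5 (mod 8), (2/5) = -1, so (2/5)^2 = +1.
Reached (1/5) = 1. Collecting the sign flips along the way, the symbol is +1.

1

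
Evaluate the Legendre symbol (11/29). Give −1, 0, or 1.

-1

Euler's criterion: (11/29) ≡ 11^14 (mod 29).
11^2 ≡ 5 (mod 29)
11^4 ≡ 25 (mod 29)
11^8 ≡ 16 (mod 29)
11^14 = 11^(8+4+2) ≡ 28 (mod 29).
Result is 28 ≡ −1, so (11/29) = −1.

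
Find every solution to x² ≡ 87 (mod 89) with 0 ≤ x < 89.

40, 49

89 ≡ 1 (mod 4), so we find a root by search.
Trying successive values, 40² = 1600 ≡ 87 (mod 89). The other root is 89 − 40 = 49.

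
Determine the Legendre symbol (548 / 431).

-1

Euler's criterion: (548/431) ≡ 117^215 (mod 431).
117^2 ≡ 328 (mod 431)
117^4 ≡ 265 (mod 431)
117^8 ≡ 403 (mod 431)
117^16 ≡ 353 (mod 431)
117^32 ≡ 50 (mod 431)
117^64 ≡ 345 (mod 431)
117^128 ≡ 69 (mod 431)
117^215 = 117^(128+64+16+4+2+1) ≡ 430 (mod 431).
Result is 430 ≡ −1, so (548/431) = −1.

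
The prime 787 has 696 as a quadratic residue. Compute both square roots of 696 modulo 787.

Since 787 ≡ 3 (mod 4), a square root of 696 is 696^((787+1)/4) = 696^197 mod 787.
Repeated squaring: 696^2≡411, 696^4≡503, 696^8≡382, 696^16≡329, 696^32≡422, 696^64≡222, 696^128≡490 (mod 787).
696^197 = 696^(128+64+4+1) ≡ 725 (mod 787).
Check: 725² = 525625 ≡ 696 (mod 787). The two roots are 62 and 725.

62, 725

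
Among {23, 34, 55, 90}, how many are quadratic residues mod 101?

(23/101) = +1 → QR.
(34/101) = -1 → non-residue.
(55/101) = -1 → non-residue.
(90/101) = -1 → non-residue.
Total quadratic residues among the 4: 1.

1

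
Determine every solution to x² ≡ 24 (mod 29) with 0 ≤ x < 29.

29 ≡ 1 (mod 4), so we find a root by search.
Trying successive values, 13² = 169 ≡ 24 (mod 29). The other root is 29 − 13 = 16.

13, 16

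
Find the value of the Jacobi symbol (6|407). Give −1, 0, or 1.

Pull out 2: since 407 ≡ 7 (mod 8), (2/407) = +1.
Reciprocity: 3 ≡ 3 and 407 ≡ 3 (mod 4), so (3/407) = −(407/3).
Reduce top mod 3: now compute (2/3).
Pull out 2: since 3 ≡ 3 (mod 8), (2/3) = -1.
Reached (1/3) = 1. Collecting the sign flips along the way, the symbol is +1.

1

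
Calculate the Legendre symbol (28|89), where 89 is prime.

Pull out 2^2: since 89 ≡ 1 (mod 8), (2/89) = +1, so (2/89)^2 = +1.
Reciprocity: 7 ≡ 3 and 89 ≡ 1 (mod 4), so (7/89) = +(89/7).
Reduce top mod 7: now compute (5/7).
Reciprocity: 5 ≡ 1 and 7 ≡ 3 (mod 4), so (5/7) = +(7/5).
Reduce top mod 5: now compute (2/5).
Pull out 2: since 5 ≡ 5 (mod 8), (2/5) = -1.
Reached (1/5) = 1. Collecting the sign flips along the way, the symbol is -1.

-1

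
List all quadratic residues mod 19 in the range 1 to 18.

Square k = 1,…,9 (k and 19−k give the same square):
1²=1, 2²=4, 3²=9, 4²=16, 5²≡6, 6²≡17, 7²≡11, 8²≡7, 9²≡5 (mod 19).
So the quadratic residues mod 19 are {1, 4, 5, 6, 7, 9, 11, 16, 17}.

1 4 5 6 7 9 11 16 17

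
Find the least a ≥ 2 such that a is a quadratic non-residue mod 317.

(2/317) = −1, so 2 is the smallest positive non-residue mod 317.

2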